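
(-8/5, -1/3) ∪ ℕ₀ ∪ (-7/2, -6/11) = (-7/2, -1/3) ∪ ℕ₀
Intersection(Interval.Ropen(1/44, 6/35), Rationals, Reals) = Intersection(Interval.Ropen(1/44, 6/35), Rationals)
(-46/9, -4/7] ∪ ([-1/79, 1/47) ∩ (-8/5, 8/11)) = (-46/9, -4/7] ∪ [-1/79, 1/47)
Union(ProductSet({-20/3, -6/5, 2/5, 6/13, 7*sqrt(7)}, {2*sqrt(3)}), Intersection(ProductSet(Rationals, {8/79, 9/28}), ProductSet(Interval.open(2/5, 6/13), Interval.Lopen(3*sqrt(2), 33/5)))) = ProductSet({-20/3, -6/5, 2/5, 6/13, 7*sqrt(7)}, {2*sqrt(3)})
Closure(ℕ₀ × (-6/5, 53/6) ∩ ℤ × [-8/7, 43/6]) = ℕ₀ × [-8/7, 43/6]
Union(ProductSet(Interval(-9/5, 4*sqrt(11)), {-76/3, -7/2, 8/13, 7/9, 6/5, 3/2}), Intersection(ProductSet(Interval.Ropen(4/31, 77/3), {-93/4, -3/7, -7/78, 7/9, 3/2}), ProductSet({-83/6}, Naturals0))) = ProductSet(Interval(-9/5, 4*sqrt(11)), {-76/3, -7/2, 8/13, 7/9, 6/5, 3/2})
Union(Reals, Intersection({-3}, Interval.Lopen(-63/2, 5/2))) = Reals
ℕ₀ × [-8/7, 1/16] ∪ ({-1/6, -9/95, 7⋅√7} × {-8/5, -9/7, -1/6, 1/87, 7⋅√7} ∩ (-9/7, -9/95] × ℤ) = ℕ₀ × [-8/7, 1/16]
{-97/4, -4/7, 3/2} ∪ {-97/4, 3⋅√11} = {-97/4, -4/7, 3/2, 3⋅√11}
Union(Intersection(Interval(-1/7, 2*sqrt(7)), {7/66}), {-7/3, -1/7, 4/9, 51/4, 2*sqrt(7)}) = {-7/3, -1/7, 7/66, 4/9, 51/4, 2*sqrt(7)}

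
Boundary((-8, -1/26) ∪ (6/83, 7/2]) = {-8, -1/26, 6/83, 7/2}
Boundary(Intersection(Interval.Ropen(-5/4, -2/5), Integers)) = Range(-1, 0, 1)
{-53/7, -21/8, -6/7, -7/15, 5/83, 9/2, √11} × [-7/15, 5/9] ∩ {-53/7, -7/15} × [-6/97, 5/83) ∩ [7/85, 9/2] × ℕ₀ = ∅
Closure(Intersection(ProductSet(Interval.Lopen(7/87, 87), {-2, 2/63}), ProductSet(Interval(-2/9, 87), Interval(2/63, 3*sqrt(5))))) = ProductSet(Interval(7/87, 87), {2/63})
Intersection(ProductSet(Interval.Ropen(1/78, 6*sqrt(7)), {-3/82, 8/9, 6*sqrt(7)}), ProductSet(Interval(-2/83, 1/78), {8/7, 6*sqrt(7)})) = ProductSet({1/78}, {6*sqrt(7)})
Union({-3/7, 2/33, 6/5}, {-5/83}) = {-3/7, -5/83, 2/33, 6/5}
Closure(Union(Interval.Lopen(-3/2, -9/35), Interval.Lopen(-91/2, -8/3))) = Union(Interval(-91/2, -8/3), Interval(-3/2, -9/35))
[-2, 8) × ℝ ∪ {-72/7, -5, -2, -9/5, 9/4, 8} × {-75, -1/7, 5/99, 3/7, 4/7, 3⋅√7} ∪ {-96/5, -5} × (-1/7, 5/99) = ([-2, 8) × ℝ) ∪ ({-96/5, -5} × (-1/7, 5/99)) ∪ ({-72/7, -5, -2, -9/5, 9/4, 8} × {-75, -1/7, 5/99, 3/7, 4/7, 3⋅√7})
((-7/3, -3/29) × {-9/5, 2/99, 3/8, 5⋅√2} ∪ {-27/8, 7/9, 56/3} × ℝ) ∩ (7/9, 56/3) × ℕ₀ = ∅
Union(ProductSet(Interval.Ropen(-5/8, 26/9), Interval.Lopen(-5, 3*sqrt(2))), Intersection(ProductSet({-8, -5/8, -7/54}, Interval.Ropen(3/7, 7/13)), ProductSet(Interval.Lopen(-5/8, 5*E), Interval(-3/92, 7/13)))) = ProductSet(Interval.Ropen(-5/8, 26/9), Interval.Lopen(-5, 3*sqrt(2)))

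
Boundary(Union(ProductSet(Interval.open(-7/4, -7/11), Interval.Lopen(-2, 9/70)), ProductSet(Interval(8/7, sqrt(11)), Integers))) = Union(ProductSet({-7/4, -7/11}, Interval(-2, 9/70)), ProductSet(Interval(-7/4, -7/11), {-2, 9/70}), ProductSet(Interval(8/7, sqrt(11)), Integers))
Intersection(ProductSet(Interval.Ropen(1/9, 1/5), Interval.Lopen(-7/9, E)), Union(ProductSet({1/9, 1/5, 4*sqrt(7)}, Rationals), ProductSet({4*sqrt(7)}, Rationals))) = ProductSet({1/9}, Intersection(Interval.Lopen(-7/9, E), Rationals))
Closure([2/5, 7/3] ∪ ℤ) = ℤ ∪ [2/5, 7/3]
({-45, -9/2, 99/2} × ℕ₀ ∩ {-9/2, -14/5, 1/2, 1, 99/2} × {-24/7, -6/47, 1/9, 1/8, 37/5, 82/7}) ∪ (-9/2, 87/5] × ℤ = (-9/2, 87/5] × ℤ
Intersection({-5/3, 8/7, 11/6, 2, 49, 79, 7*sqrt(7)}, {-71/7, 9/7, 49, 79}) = {49, 79}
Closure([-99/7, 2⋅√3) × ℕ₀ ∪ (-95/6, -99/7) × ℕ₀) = [-95/6, 2⋅√3] × ℕ₀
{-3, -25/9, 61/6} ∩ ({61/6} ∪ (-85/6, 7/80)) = {-3, -25/9, 61/6}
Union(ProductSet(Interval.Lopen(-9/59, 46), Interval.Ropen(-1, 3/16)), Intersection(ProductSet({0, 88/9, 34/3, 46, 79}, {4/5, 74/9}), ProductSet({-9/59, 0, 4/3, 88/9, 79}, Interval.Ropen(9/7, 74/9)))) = ProductSet(Interval.Lopen(-9/59, 46), Interval.Ropen(-1, 3/16))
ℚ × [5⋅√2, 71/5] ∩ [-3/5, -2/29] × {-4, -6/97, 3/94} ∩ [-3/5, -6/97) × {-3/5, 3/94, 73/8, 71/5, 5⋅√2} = ∅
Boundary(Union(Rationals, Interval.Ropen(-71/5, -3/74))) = Union(Interval(-oo, -71/5), Interval(-3/74, oo))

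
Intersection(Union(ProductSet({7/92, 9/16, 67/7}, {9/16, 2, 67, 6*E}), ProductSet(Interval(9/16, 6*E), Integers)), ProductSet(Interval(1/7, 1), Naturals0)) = ProductSet(Interval(9/16, 1), Naturals0)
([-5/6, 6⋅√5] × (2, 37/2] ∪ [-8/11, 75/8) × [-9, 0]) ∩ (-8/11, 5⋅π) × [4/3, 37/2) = (-8/11, 6⋅√5] × (2, 37/2)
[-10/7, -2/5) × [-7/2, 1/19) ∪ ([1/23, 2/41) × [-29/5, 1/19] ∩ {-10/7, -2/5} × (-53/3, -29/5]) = [-10/7, -2/5) × [-7/2, 1/19)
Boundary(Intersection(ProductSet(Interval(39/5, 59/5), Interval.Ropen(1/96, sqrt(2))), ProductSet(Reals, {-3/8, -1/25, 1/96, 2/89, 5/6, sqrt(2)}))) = ProductSet(Interval(39/5, 59/5), {1/96, 2/89, 5/6})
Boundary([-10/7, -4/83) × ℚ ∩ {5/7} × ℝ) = ∅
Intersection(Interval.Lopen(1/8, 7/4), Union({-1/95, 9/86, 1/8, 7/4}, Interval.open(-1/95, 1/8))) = {7/4}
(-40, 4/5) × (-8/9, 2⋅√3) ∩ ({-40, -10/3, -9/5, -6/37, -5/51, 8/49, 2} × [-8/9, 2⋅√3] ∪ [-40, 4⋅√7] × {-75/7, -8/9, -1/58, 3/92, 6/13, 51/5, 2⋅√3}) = ((-40, 4/5) × {-1/58, 3/92, 6/13}) ∪ ({-10/3, -9/5, -6/37, -5/51, 8/49} × (-8/9, 2⋅√3))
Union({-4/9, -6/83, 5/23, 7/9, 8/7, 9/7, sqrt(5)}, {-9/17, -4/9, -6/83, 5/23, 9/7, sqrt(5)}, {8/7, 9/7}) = {-9/17, -4/9, -6/83, 5/23, 7/9, 8/7, 9/7, sqrt(5)}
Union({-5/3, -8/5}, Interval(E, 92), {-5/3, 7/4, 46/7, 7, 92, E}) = Union({-5/3, -8/5, 7/4}, Interval(E, 92))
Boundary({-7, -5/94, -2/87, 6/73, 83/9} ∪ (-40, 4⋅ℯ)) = {-40, 4⋅ℯ}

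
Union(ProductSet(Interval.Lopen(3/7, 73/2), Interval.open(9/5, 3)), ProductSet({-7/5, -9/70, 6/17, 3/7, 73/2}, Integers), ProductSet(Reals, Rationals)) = Union(ProductSet(Interval.Lopen(3/7, 73/2), Interval.open(9/5, 3)), ProductSet(Reals, Rationals))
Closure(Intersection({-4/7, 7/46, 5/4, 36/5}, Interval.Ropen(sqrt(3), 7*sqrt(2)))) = {36/5}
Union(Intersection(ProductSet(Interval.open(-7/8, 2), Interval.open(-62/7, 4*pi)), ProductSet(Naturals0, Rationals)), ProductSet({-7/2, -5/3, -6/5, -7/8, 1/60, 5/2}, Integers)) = Union(ProductSet({-7/2, -5/3, -6/5, -7/8, 1/60, 5/2}, Integers), ProductSet(Range(0, 2, 1), Intersection(Interval.open(-62/7, 4*pi), Rationals)))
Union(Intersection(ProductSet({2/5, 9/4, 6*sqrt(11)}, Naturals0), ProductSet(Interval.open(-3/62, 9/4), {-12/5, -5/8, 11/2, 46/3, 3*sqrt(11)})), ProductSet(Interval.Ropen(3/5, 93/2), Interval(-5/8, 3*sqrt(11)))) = ProductSet(Interval.Ropen(3/5, 93/2), Interval(-5/8, 3*sqrt(11)))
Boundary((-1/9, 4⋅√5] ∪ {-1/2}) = {-1/2, -1/9, 4⋅√5}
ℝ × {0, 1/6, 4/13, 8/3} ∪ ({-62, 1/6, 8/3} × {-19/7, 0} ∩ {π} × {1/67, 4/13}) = ℝ × {0, 1/6, 4/13, 8/3}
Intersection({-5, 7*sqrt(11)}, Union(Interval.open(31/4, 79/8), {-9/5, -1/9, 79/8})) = EmptySet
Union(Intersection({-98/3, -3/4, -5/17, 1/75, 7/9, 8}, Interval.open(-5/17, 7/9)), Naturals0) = Union({1/75}, Naturals0)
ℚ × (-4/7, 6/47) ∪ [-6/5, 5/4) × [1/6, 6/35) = (ℚ × (-4/7, 6/47)) ∪ ([-6/5, 5/4) × [1/6, 6/35))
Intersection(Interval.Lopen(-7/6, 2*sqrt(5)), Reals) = Interval.Lopen(-7/6, 2*sqrt(5))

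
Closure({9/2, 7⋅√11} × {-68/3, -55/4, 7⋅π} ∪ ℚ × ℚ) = ℝ × ℝ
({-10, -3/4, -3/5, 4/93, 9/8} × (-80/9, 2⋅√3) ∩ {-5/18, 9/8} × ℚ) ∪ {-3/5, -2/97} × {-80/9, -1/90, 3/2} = ({-3/5, -2/97} × {-80/9, -1/90, 3/2}) ∪ ({9/8} × (ℚ ∩ (-80/9, 2⋅√3)))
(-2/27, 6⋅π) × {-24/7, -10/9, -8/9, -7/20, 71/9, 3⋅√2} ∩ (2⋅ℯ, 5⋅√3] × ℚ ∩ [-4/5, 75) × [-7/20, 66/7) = (2⋅ℯ, 5⋅√3] × {-7/20, 71/9}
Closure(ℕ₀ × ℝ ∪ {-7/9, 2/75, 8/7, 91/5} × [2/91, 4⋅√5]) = (ℕ₀ × ℝ) ∪ ({-7/9, 2/75, 8/7, 91/5} × [2/91, 4⋅√5])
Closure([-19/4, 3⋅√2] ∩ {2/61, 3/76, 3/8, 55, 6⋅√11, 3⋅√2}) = {2/61, 3/76, 3/8, 3⋅√2}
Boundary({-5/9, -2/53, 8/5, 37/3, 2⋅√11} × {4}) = {-5/9, -2/53, 8/5, 37/3, 2⋅√11} × {4}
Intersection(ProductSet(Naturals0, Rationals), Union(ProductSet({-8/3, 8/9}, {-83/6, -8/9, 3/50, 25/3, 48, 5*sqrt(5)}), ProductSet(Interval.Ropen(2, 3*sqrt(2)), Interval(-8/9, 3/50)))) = ProductSet(Range(2, 5, 1), Intersection(Interval(-8/9, 3/50), Rationals))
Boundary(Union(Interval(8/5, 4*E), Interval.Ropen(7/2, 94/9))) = {8/5, 4*E}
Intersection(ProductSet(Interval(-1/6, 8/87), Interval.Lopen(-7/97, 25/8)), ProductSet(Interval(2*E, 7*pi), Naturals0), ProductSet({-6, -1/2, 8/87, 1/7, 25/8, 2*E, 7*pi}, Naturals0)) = EmptySet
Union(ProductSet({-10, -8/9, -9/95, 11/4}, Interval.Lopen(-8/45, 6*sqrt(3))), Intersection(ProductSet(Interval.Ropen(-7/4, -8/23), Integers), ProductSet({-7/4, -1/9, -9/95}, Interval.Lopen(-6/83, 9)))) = Union(ProductSet({-7/4}, Range(0, 10, 1)), ProductSet({-10, -8/9, -9/95, 11/4}, Interval.Lopen(-8/45, 6*sqrt(3))))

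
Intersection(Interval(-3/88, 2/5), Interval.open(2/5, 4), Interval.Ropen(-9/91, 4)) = EmptySet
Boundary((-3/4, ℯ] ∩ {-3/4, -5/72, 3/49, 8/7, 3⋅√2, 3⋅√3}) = {-5/72, 3/49, 8/7}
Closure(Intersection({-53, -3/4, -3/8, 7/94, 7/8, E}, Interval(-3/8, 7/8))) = {-3/8, 7/94, 7/8}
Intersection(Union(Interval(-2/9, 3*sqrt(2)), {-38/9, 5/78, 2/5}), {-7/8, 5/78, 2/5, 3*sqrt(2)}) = {5/78, 2/5, 3*sqrt(2)}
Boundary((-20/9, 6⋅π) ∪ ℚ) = (-∞, -20/9] ∪ [6⋅π, ∞)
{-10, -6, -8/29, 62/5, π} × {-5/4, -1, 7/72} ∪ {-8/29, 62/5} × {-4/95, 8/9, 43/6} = ({-8/29, 62/5} × {-4/95, 8/9, 43/6}) ∪ ({-10, -6, -8/29, 62/5, π} × {-5/4, -1, 7/72})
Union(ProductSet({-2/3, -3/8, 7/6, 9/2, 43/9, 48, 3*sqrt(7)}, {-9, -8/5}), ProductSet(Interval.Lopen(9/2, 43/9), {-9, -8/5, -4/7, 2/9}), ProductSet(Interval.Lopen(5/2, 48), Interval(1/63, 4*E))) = Union(ProductSet({-2/3, -3/8, 7/6, 9/2, 43/9, 48, 3*sqrt(7)}, {-9, -8/5}), ProductSet(Interval.Lopen(5/2, 48), Interval(1/63, 4*E)), ProductSet(Interval.Lopen(9/2, 43/9), {-9, -8/5, -4/7, 2/9}))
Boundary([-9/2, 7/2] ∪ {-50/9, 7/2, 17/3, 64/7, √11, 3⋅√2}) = {-50/9, -9/2, 7/2, 17/3, 64/7, 3⋅√2}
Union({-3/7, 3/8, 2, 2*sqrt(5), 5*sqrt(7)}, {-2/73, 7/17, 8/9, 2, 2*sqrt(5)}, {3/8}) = {-3/7, -2/73, 3/8, 7/17, 8/9, 2, 2*sqrt(5), 5*sqrt(7)}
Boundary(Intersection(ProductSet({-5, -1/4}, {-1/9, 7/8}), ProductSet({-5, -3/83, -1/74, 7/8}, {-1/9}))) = ProductSet({-5}, {-1/9})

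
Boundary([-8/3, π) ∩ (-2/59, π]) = {-2/59, π}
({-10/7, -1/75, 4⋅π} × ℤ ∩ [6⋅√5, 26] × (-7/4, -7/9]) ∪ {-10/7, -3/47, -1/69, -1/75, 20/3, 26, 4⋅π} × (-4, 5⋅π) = {-10/7, -3/47, -1/69, -1/75, 20/3, 26, 4⋅π} × (-4, 5⋅π)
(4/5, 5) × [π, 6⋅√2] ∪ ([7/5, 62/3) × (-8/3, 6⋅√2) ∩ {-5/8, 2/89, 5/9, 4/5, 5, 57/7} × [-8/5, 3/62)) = ({5, 57/7} × [-8/5, 3/62)) ∪ ((4/5, 5) × [π, 6⋅√2])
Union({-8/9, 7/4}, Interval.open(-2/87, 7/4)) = Union({-8/9}, Interval.Lopen(-2/87, 7/4))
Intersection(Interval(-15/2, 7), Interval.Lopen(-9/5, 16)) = Interval.Lopen(-9/5, 7)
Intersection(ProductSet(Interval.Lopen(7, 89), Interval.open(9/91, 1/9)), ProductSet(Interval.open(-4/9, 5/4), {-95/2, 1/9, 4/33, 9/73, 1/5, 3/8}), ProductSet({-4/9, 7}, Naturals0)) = EmptySet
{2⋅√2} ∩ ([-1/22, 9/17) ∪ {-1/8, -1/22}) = ∅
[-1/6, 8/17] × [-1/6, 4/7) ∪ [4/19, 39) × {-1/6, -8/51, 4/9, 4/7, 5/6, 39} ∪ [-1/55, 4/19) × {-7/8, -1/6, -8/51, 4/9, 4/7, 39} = ([-1/6, 8/17] × [-1/6, 4/7)) ∪ ([-1/55, 4/19) × {-7/8, -1/6, -8/51, 4/9, 4/7, 39}) ∪ ([4/19, 39) × {-1/6, -8/51, 4/9, 4/7, 5/6, 39})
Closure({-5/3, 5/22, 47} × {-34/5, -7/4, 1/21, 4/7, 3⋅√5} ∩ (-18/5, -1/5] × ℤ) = ∅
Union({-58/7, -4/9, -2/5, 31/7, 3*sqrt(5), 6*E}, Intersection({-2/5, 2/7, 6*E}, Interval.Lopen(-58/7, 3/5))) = {-58/7, -4/9, -2/5, 2/7, 31/7, 3*sqrt(5), 6*E}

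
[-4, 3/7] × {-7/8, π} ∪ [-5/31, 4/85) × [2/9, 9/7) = ([-4, 3/7] × {-7/8, π}) ∪ ([-5/31, 4/85) × [2/9, 9/7))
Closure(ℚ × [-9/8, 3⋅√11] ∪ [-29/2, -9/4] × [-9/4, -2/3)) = ([-29/2, -9/4] × [-9/4, -2/3]) ∪ (ℝ × [-2/3, 3⋅√11]) ∪ ((ℚ ∪ (-∞, -29/2] ∪ [-9/4, ∞)) × [-9/8, 3⋅√11])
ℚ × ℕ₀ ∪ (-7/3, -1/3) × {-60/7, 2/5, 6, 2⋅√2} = (ℚ × ℕ₀) ∪ ((-7/3, -1/3) × {-60/7, 2/5, 6, 2⋅√2})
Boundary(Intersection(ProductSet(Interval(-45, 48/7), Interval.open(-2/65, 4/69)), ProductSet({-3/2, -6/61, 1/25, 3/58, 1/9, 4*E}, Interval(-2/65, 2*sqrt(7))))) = ProductSet({-3/2, -6/61, 1/25, 3/58, 1/9}, Interval(-2/65, 4/69))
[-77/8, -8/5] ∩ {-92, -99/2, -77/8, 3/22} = {-77/8}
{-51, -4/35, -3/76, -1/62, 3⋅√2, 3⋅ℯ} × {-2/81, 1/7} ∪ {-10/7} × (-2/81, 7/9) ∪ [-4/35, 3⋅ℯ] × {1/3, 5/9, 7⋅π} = ({-10/7} × (-2/81, 7/9)) ∪ ([-4/35, 3⋅ℯ] × {1/3, 5/9, 7⋅π}) ∪ ({-51, -4/35, -3/76, -1/62, 3⋅√2, 3⋅ℯ} × {-2/81, 1/7})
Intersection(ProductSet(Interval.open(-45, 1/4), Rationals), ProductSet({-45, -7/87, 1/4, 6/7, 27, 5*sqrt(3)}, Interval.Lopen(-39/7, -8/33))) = ProductSet({-7/87}, Intersection(Interval.Lopen(-39/7, -8/33), Rationals))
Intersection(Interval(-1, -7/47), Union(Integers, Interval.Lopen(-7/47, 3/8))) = Range(-1, 0, 1)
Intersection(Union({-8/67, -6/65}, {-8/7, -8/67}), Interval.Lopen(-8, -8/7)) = {-8/7}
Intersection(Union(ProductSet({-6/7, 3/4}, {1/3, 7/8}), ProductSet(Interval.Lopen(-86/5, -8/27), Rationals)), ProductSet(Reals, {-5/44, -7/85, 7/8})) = Union(ProductSet({-6/7, 3/4}, {7/8}), ProductSet(Interval.Lopen(-86/5, -8/27), {-5/44, -7/85, 7/8}))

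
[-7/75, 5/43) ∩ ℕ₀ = {0}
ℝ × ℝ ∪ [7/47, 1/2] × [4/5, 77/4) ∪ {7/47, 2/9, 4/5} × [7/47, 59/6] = ℝ × ℝ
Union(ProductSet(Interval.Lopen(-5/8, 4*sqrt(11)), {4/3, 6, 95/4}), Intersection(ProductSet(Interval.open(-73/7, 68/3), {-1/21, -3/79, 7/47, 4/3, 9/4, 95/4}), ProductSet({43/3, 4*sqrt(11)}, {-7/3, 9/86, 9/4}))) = Union(ProductSet({43/3, 4*sqrt(11)}, {9/4}), ProductSet(Interval.Lopen(-5/8, 4*sqrt(11)), {4/3, 6, 95/4}))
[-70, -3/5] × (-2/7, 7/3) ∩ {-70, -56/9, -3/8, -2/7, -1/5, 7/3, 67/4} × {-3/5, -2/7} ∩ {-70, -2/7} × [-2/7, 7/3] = ∅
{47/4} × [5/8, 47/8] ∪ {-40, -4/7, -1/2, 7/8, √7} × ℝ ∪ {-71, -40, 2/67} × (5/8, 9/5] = ({47/4} × [5/8, 47/8]) ∪ ({-71, -40, 2/67} × (5/8, 9/5]) ∪ ({-40, -4/7, -1/2, 7/8, √7} × ℝ)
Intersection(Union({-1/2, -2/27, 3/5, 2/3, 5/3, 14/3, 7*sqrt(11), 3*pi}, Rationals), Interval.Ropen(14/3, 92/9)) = Union({3*pi}, Intersection(Interval.Ropen(14/3, 92/9), Rationals))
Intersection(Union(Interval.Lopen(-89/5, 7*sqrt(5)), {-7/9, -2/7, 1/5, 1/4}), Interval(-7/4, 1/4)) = Interval(-7/4, 1/4)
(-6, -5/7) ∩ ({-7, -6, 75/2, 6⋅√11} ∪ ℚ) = ℚ ∩ (-6, -5/7)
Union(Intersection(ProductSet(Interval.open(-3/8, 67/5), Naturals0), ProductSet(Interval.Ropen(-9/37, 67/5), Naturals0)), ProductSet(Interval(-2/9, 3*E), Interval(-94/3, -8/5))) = Union(ProductSet(Interval.Ropen(-9/37, 67/5), Naturals0), ProductSet(Interval(-2/9, 3*E), Interval(-94/3, -8/5)))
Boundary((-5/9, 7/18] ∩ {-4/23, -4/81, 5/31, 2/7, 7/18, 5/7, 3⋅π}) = {-4/23, -4/81, 5/31, 2/7, 7/18}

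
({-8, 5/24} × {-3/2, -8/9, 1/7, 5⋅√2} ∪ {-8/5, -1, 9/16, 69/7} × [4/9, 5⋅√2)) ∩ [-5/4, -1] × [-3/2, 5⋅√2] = {-1} × [4/9, 5⋅√2)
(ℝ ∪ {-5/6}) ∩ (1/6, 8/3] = (1/6, 8/3]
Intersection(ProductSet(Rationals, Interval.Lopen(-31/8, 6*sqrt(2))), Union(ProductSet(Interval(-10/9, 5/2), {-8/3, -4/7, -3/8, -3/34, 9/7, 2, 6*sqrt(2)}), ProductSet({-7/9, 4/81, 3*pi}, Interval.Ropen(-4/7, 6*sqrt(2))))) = Union(ProductSet({-7/9, 4/81}, Interval.Ropen(-4/7, 6*sqrt(2))), ProductSet(Intersection(Interval(-10/9, 5/2), Rationals), {-8/3, -4/7, -3/8, -3/34, 9/7, 2, 6*sqrt(2)}))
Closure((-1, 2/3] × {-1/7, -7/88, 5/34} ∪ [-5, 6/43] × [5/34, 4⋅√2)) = ([-1, 2/3] × {-1/7, -7/88, 5/34}) ∪ ([-5, 6/43] × [5/34, 4⋅√2])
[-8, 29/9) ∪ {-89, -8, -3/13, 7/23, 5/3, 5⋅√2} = {-89, 5⋅√2} ∪ [-8, 29/9)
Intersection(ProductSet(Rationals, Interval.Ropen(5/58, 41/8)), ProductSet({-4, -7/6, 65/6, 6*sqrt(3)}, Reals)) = ProductSet({-4, -7/6, 65/6}, Interval.Ropen(5/58, 41/8))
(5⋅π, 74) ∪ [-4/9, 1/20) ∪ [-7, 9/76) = [-7, 9/76) ∪ (5⋅π, 74)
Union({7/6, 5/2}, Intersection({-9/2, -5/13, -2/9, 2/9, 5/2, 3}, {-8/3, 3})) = {7/6, 5/2, 3}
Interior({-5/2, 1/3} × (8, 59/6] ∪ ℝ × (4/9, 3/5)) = ℝ × (4/9, 3/5)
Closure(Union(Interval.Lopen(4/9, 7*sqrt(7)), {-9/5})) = Union({-9/5}, Interval(4/9, 7*sqrt(7)))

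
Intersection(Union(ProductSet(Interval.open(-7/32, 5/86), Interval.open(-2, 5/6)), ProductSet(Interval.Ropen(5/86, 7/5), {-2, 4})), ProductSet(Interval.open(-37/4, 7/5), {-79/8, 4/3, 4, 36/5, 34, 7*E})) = ProductSet(Interval.Ropen(5/86, 7/5), {4})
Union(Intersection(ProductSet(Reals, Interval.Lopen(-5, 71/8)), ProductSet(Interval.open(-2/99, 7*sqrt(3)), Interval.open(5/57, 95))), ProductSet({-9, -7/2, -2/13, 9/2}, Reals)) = Union(ProductSet({-9, -7/2, -2/13, 9/2}, Reals), ProductSet(Interval.open(-2/99, 7*sqrt(3)), Interval.Lopen(5/57, 71/8)))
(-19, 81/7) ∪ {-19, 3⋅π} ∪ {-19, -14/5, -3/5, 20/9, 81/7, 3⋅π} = [-19, 81/7]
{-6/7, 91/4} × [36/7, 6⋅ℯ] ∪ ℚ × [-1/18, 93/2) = ℚ × [-1/18, 93/2)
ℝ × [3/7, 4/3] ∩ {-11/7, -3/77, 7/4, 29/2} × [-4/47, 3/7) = ∅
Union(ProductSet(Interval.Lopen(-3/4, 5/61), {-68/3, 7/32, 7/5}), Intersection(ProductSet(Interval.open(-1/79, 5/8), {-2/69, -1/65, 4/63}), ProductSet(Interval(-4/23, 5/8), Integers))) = ProductSet(Interval.Lopen(-3/4, 5/61), {-68/3, 7/32, 7/5})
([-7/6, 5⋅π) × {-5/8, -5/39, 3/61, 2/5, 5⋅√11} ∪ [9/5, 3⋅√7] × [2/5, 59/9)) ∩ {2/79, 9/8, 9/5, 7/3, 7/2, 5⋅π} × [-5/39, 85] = ({9/5, 7/3, 7/2} × [2/5, 59/9)) ∪ ({2/79, 9/8, 9/5, 7/3, 7/2} × {-5/39, 3/61, 2/5, 5⋅√11})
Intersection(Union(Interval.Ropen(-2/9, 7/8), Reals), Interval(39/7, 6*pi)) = Interval(39/7, 6*pi)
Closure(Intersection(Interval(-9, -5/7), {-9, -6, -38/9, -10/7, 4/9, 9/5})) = {-9, -6, -38/9, -10/7}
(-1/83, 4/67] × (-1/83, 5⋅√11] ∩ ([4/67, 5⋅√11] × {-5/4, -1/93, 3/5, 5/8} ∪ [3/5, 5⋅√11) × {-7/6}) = {4/67} × {-1/93, 3/5, 5/8}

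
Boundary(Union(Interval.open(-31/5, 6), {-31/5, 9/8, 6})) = {-31/5, 6}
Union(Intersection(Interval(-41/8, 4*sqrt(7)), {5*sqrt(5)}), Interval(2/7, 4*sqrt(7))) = Interval(2/7, 4*sqrt(7))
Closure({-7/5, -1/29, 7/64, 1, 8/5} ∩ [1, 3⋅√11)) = {1, 8/5}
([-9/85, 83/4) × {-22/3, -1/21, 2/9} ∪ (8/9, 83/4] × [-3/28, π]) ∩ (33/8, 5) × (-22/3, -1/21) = (33/8, 5) × [-3/28, -1/21)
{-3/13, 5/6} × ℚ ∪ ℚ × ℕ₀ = (ℚ × ℕ₀) ∪ ({-3/13, 5/6} × ℚ)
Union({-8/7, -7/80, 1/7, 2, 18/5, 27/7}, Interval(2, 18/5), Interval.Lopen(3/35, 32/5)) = Union({-8/7, -7/80}, Interval.Lopen(3/35, 32/5))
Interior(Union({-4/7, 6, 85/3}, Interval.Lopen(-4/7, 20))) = Interval.open(-4/7, 20)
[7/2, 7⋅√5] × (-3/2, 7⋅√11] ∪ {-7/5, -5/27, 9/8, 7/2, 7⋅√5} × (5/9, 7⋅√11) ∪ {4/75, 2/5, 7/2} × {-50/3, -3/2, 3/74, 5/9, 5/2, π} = ({4/75, 2/5, 7/2} × {-50/3, -3/2, 3/74, 5/9, 5/2, π}) ∪ ([7/2, 7⋅√5] × (-3/2, 7⋅√11]) ∪ ({-7/5, -5/27, 9/8, 7/2, 7⋅√5} × (5/9, 7⋅√11))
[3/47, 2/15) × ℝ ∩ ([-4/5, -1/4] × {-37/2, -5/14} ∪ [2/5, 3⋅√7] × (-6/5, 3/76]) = ∅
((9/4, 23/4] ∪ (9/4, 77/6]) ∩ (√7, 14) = (√7, 77/6]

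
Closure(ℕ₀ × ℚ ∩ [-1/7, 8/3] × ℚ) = {0, 1, 2} × ℝ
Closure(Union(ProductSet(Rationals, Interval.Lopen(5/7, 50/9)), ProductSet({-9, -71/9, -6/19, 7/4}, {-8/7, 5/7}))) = Union(ProductSet({-9, -71/9, -6/19, 7/4}, {-8/7, 5/7}), ProductSet(Reals, Interval(5/7, 50/9)))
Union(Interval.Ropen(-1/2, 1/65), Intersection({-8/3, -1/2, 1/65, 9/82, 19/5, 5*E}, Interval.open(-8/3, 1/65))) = Interval.Ropen(-1/2, 1/65)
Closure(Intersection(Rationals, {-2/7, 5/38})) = {-2/7, 5/38}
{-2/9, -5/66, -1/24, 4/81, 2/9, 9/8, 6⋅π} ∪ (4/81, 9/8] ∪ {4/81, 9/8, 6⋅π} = {-2/9, -5/66, -1/24, 6⋅π} ∪ [4/81, 9/8]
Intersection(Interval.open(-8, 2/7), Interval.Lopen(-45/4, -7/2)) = Interval.Lopen(-8, -7/2)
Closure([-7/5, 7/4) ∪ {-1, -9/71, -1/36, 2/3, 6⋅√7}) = [-7/5, 7/4] ∪ {6⋅√7}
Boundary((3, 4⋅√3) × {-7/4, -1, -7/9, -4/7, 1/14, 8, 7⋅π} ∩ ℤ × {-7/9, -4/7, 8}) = {4, 5, 6} × {-7/9, -4/7, 8}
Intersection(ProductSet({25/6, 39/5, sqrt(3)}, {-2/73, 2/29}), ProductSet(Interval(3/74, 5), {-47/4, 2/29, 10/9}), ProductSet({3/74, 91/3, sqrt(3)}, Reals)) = ProductSet({sqrt(3)}, {2/29})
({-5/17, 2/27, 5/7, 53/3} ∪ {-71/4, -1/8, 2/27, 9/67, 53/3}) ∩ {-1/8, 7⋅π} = {-1/8}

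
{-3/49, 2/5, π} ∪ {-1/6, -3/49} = {-1/6, -3/49, 2/5, π}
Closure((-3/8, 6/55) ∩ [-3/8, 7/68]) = [-3/8, 7/68]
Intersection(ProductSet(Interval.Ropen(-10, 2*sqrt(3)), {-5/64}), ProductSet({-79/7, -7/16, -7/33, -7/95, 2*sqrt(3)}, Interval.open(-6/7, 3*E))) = ProductSet({-7/16, -7/33, -7/95}, {-5/64})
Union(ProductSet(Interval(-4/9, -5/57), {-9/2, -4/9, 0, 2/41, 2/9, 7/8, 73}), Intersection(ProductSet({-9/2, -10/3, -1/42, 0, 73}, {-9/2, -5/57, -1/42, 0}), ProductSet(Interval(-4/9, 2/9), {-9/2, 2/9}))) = Union(ProductSet({-1/42, 0}, {-9/2}), ProductSet(Interval(-4/9, -5/57), {-9/2, -4/9, 0, 2/41, 2/9, 7/8, 73}))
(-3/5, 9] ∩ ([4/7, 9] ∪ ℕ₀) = {0, 1, …, 9} ∪ [4/7, 9]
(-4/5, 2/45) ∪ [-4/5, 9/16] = [-4/5, 9/16]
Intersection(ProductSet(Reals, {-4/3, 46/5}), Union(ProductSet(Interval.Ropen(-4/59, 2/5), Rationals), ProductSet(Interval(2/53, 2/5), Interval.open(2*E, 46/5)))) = ProductSet(Interval.Ropen(-4/59, 2/5), {-4/3, 46/5})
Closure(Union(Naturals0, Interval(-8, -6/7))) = Union(Complement(Naturals0, Interval.open(-8, -6/7)), Interval(-8, -6/7), Naturals0)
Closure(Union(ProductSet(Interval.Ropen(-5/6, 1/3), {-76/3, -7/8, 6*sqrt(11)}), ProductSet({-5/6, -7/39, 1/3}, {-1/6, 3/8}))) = Union(ProductSet({-5/6, -7/39, 1/3}, {-1/6, 3/8}), ProductSet(Interval(-5/6, 1/3), {-76/3, -7/8, 6*sqrt(11)}))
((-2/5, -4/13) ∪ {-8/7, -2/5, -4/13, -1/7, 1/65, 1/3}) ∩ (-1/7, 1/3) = {1/65}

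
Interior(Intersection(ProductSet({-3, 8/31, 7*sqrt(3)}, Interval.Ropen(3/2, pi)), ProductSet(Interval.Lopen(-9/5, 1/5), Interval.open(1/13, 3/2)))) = EmptySet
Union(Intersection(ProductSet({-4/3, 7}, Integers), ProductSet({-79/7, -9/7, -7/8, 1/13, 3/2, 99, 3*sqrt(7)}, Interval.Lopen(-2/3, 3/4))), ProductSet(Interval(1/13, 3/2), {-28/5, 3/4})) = ProductSet(Interval(1/13, 3/2), {-28/5, 3/4})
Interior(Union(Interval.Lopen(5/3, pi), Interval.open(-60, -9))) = Union(Interval.open(-60, -9), Interval.open(5/3, pi))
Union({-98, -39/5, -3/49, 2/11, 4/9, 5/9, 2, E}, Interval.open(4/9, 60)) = Union({-98, -39/5, -3/49, 2/11}, Interval.Ropen(4/9, 60))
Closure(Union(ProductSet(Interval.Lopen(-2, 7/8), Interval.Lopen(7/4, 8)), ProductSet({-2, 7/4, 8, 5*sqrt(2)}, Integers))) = Union(ProductSet({-2, 7/8}, Interval(7/4, 8)), ProductSet({-2, 7/4, 8, 5*sqrt(2)}, Integers), ProductSet(Interval(-2, 7/8), {7/4, 8}), ProductSet(Interval.Lopen(-2, 7/8), Interval.Lopen(7/4, 8)))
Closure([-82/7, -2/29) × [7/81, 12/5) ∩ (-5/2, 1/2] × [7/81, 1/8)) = ({-5/2, -2/29} × [7/81, 1/8]) ∪ ([-5/2, -2/29] × {7/81, 1/8}) ∪ ((-5/2, -2/29) × [7/81, 1/8))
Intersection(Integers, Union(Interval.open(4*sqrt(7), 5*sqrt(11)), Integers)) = Integers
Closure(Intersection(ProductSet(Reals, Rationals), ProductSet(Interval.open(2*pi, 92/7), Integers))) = ProductSet(Interval(2*pi, 92/7), Integers)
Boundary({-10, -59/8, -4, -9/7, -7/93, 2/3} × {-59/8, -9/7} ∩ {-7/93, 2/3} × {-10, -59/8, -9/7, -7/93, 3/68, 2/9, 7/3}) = {-7/93, 2/3} × {-59/8, -9/7}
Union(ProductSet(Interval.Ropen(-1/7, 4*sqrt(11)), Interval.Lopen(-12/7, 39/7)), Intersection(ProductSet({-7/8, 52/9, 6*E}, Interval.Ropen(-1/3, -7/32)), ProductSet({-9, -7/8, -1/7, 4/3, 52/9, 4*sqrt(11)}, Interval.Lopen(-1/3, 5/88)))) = Union(ProductSet({-7/8, 52/9}, Interval.open(-1/3, -7/32)), ProductSet(Interval.Ropen(-1/7, 4*sqrt(11)), Interval.Lopen(-12/7, 39/7)))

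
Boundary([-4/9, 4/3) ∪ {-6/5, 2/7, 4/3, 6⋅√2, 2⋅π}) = {-6/5, -4/9, 4/3, 6⋅√2, 2⋅π}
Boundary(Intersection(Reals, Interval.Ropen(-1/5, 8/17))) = {-1/5, 8/17}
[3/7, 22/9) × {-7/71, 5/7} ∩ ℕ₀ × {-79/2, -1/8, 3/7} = ∅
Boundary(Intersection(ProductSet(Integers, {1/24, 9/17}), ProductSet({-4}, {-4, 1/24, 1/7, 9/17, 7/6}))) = ProductSet({-4}, {1/24, 9/17})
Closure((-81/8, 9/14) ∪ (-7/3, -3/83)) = [-81/8, 9/14]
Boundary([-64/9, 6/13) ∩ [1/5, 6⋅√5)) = {1/5, 6/13}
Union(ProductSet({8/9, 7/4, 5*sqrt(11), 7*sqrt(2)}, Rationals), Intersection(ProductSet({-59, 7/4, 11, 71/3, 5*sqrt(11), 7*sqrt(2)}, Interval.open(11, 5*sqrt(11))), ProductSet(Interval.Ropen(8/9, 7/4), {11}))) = ProductSet({8/9, 7/4, 5*sqrt(11), 7*sqrt(2)}, Rationals)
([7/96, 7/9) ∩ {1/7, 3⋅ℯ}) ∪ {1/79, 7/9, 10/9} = {1/79, 1/7, 7/9, 10/9}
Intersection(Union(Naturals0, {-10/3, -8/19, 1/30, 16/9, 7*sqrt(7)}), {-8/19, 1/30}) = {-8/19, 1/30}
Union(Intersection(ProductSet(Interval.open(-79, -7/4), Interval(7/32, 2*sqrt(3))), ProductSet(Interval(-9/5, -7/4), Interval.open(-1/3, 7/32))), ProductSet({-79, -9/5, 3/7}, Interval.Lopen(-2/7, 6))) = ProductSet({-79, -9/5, 3/7}, Interval.Lopen(-2/7, 6))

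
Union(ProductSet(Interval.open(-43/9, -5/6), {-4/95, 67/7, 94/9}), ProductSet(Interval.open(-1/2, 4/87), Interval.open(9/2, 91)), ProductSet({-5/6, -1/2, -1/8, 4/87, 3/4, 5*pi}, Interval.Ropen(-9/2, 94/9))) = Union(ProductSet({-5/6, -1/2, -1/8, 4/87, 3/4, 5*pi}, Interval.Ropen(-9/2, 94/9)), ProductSet(Interval.open(-43/9, -5/6), {-4/95, 67/7, 94/9}), ProductSet(Interval.open(-1/2, 4/87), Interval.open(9/2, 91)))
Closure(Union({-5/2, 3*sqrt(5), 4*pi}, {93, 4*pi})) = {-5/2, 93, 3*sqrt(5), 4*pi}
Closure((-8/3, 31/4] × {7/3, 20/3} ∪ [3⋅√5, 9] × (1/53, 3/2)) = ([-8/3, 31/4] × {7/3, 20/3}) ∪ ([3⋅√5, 9] × [1/53, 3/2])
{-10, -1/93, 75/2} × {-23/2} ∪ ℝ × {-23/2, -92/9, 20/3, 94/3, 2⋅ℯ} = ℝ × {-23/2, -92/9, 20/3, 94/3, 2⋅ℯ}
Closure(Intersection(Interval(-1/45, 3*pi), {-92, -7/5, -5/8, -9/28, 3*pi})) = {3*pi}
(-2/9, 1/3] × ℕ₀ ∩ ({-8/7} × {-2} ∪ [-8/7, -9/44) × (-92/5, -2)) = ∅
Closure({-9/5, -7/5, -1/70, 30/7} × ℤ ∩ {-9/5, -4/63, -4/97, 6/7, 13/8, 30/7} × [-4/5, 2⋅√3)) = {-9/5, 30/7} × {0, 1, 2, 3}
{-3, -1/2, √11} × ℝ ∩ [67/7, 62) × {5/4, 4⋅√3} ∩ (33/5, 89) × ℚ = ∅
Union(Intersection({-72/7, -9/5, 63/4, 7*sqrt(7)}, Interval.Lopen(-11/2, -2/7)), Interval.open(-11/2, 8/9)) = Interval.open(-11/2, 8/9)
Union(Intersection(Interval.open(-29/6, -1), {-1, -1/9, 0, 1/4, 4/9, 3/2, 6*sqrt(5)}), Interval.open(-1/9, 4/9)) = Interval.open(-1/9, 4/9)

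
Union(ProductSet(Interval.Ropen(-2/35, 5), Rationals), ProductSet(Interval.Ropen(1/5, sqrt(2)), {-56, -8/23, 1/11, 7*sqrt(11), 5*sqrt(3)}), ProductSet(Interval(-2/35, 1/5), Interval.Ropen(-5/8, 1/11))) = Union(ProductSet(Interval(-2/35, 1/5), Interval.Ropen(-5/8, 1/11)), ProductSet(Interval.Ropen(-2/35, 5), Rationals), ProductSet(Interval.Ropen(1/5, sqrt(2)), {-56, -8/23, 1/11, 7*sqrt(11), 5*sqrt(3)}))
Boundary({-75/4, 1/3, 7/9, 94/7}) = {-75/4, 1/3, 7/9, 94/7}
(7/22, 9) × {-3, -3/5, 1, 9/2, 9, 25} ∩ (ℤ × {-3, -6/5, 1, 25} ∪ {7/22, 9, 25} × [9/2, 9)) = {1, 2, …, 8} × {-3, 1, 25}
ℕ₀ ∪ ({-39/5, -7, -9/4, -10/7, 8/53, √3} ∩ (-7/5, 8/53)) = ℕ₀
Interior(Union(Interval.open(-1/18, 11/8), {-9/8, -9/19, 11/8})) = Interval.open(-1/18, 11/8)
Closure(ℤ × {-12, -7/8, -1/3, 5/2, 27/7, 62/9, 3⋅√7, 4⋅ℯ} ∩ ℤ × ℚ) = ℤ × {-12, -7/8, -1/3, 5/2, 27/7, 62/9}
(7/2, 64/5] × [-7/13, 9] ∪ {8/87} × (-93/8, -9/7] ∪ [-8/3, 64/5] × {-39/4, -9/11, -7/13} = ({8/87} × (-93/8, -9/7]) ∪ ([-8/3, 64/5] × {-39/4, -9/11, -7/13}) ∪ ((7/2, 64/5] × [-7/13, 9])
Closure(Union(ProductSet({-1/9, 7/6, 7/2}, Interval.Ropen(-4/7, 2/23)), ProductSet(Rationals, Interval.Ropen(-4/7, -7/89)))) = Union(ProductSet({-1/9, 7/6, 7/2}, Interval(-4/7, 2/23)), ProductSet(Reals, Interval(-4/7, -7/89)))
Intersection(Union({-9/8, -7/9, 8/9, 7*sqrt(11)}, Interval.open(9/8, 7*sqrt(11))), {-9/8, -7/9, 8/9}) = {-9/8, -7/9, 8/9}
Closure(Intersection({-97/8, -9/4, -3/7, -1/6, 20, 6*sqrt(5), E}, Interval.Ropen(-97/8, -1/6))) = {-97/8, -9/4, -3/7}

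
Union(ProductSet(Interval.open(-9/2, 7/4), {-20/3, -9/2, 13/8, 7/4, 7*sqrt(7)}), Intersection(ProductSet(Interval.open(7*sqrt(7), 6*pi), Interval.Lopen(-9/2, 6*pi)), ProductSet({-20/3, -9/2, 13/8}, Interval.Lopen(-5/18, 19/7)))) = ProductSet(Interval.open(-9/2, 7/4), {-20/3, -9/2, 13/8, 7/4, 7*sqrt(7)})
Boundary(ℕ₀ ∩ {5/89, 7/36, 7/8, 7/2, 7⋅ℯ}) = ∅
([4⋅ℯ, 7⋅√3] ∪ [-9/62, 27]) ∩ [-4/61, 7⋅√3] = [-4/61, 7⋅√3]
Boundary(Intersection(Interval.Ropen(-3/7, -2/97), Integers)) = EmptySet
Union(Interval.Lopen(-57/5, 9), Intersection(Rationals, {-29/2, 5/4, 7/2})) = Union({-29/2}, Interval.Lopen(-57/5, 9))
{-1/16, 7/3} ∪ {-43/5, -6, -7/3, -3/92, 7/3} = {-43/5, -6, -7/3, -1/16, -3/92, 7/3}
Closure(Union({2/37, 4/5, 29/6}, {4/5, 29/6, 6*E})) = {2/37, 4/5, 29/6, 6*E}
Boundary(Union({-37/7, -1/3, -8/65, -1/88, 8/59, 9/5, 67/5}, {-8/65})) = {-37/7, -1/3, -8/65, -1/88, 8/59, 9/5, 67/5}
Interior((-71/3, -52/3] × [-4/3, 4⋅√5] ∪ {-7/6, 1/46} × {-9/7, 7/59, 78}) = (-71/3, -52/3) × (-4/3, 4⋅√5)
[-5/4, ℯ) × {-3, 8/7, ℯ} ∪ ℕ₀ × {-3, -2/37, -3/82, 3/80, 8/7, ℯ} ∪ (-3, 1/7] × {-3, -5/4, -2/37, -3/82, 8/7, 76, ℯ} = (ℕ₀ × {-3, -2/37, -3/82, 3/80, 8/7, ℯ}) ∪ ([-5/4, ℯ) × {-3, 8/7, ℯ}) ∪ ((-3, 1/7] × {-3, -5/4, -2/37, -3/82, 8/7, 76, ℯ})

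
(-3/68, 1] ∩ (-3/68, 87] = (-3/68, 1]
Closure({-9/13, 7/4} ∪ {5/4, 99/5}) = {-9/13, 5/4, 7/4, 99/5}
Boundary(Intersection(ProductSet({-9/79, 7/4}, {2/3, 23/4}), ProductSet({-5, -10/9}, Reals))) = EmptySet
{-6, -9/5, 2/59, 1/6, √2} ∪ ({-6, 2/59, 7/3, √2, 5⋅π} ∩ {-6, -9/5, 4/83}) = {-6, -9/5, 2/59, 1/6, √2}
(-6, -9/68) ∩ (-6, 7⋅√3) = (-6, -9/68)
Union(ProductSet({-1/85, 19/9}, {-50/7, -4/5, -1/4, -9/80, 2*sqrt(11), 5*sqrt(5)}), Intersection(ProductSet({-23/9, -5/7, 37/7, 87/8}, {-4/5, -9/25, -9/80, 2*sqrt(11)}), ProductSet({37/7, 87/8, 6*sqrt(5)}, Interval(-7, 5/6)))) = Union(ProductSet({-1/85, 19/9}, {-50/7, -4/5, -1/4, -9/80, 2*sqrt(11), 5*sqrt(5)}), ProductSet({37/7, 87/8}, {-4/5, -9/25, -9/80}))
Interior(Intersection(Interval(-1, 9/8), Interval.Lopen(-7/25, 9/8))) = Interval.open(-7/25, 9/8)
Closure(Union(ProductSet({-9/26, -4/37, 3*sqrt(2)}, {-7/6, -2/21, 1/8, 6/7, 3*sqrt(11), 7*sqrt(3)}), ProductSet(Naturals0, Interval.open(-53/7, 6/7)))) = Union(ProductSet({-9/26, -4/37, 3*sqrt(2)}, {-7/6, -2/21, 1/8, 6/7, 3*sqrt(11), 7*sqrt(3)}), ProductSet(Naturals0, Interval(-53/7, 6/7)))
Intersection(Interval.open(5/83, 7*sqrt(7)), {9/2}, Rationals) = {9/2}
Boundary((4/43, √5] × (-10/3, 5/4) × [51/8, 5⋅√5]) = ((({4/43, √5} × [-10/3, 5/4]) ∪ ([4/43, √5] × {-10/3, 5/4})) × [51/8, 5⋅√5]) ∪ ((({4/43, √5} × [-10/3, 5/4]) ∪ ([4/43, √5] × {-10/3, 5/4}) ∪ ((4/43, √5] × (-10/3, 5/4))) × {51/8, 5⋅√5})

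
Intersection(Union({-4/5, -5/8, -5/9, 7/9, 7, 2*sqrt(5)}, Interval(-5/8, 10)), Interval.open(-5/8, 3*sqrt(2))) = Interval.open(-5/8, 3*sqrt(2))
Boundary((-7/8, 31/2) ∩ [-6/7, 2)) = {-6/7, 2}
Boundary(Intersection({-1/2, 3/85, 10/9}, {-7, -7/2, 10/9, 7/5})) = {10/9}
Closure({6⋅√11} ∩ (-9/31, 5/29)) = ∅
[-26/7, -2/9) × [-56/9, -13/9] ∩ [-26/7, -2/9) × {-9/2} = [-26/7, -2/9) × {-9/2}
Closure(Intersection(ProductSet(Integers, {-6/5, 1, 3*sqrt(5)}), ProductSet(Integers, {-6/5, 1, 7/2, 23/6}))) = ProductSet(Integers, {-6/5, 1})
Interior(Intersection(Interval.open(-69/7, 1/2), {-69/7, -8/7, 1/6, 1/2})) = EmptySet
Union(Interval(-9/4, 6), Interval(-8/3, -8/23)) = Interval(-8/3, 6)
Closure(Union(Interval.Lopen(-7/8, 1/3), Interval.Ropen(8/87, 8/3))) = Interval(-7/8, 8/3)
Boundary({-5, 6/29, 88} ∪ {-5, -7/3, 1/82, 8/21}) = {-5, -7/3, 1/82, 6/29, 8/21, 88}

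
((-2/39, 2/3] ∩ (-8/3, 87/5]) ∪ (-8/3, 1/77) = (-8/3, 2/3]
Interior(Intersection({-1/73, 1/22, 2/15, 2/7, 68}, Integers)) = EmptySet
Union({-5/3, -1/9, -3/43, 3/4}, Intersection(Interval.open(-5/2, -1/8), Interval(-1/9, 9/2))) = {-5/3, -1/9, -3/43, 3/4}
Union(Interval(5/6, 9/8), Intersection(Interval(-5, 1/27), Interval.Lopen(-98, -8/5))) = Union(Interval(-5, -8/5), Interval(5/6, 9/8))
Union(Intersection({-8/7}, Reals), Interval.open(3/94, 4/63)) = Union({-8/7}, Interval.open(3/94, 4/63))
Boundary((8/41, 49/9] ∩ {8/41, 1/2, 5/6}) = {1/2, 5/6}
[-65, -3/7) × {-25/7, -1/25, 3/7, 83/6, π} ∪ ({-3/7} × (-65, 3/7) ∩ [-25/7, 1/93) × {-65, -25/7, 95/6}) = ({-3/7} × {-25/7}) ∪ ([-65, -3/7) × {-25/7, -1/25, 3/7, 83/6, π})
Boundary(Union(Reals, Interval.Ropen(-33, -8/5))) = EmptySet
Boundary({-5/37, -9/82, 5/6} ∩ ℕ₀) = ∅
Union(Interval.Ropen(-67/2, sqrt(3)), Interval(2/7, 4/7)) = Interval.Ropen(-67/2, sqrt(3))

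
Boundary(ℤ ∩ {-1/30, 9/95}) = ∅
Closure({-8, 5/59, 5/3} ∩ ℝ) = {-8, 5/59, 5/3}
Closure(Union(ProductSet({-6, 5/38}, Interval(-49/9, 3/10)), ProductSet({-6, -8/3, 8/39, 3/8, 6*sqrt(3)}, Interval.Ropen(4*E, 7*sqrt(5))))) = Union(ProductSet({-6, 5/38}, Interval(-49/9, 3/10)), ProductSet({-6, -8/3, 8/39, 3/8, 6*sqrt(3)}, Interval(4*E, 7*sqrt(5))))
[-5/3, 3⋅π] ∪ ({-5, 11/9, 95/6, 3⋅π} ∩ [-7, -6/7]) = {-5} ∪ [-5/3, 3⋅π]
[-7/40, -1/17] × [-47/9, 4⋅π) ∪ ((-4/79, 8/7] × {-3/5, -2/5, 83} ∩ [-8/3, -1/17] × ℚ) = [-7/40, -1/17] × [-47/9, 4⋅π)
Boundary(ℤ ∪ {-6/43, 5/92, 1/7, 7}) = ℤ ∪ {-6/43, 5/92, 1/7}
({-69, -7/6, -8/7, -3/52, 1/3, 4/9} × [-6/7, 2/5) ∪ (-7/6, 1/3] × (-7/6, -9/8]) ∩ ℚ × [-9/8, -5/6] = ((ℚ ∩ (-7/6, 1/3]) × {-9/8}) ∪ ({-69, -7/6, -8/7, -3/52, 1/3, 4/9} × [-6/7, -5/6])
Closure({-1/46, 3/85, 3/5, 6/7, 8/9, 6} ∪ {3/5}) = {-1/46, 3/85, 3/5, 6/7, 8/9, 6}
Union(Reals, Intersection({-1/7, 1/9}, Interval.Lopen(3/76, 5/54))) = Reals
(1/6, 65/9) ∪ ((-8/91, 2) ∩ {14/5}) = (1/6, 65/9)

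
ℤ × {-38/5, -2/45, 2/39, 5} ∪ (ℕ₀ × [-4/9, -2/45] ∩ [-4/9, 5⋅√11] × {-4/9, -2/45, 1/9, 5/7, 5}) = (ℤ × {-38/5, -2/45, 2/39, 5}) ∪ ({0, 1, …, 16} × {-4/9, -2/45})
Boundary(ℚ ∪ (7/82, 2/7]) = (-∞, 7/82] ∪ [2/7, ∞)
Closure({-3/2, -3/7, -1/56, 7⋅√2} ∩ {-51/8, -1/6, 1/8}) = ∅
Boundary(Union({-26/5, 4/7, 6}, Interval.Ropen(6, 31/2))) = {-26/5, 4/7, 6, 31/2}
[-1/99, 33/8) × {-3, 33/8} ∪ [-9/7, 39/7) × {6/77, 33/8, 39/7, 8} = ([-1/99, 33/8) × {-3, 33/8}) ∪ ([-9/7, 39/7) × {6/77, 33/8, 39/7, 8})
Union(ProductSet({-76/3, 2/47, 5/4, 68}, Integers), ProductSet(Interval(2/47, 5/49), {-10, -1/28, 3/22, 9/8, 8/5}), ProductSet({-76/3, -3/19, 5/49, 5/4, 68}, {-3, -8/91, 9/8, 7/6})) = Union(ProductSet({-76/3, 2/47, 5/4, 68}, Integers), ProductSet({-76/3, -3/19, 5/49, 5/4, 68}, {-3, -8/91, 9/8, 7/6}), ProductSet(Interval(2/47, 5/49), {-10, -1/28, 3/22, 9/8, 8/5}))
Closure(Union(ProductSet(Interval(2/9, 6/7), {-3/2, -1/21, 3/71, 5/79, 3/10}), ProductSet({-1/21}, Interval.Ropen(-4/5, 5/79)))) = Union(ProductSet({-1/21}, Interval(-4/5, 5/79)), ProductSet(Interval(2/9, 6/7), {-3/2, -1/21, 3/71, 5/79, 3/10}))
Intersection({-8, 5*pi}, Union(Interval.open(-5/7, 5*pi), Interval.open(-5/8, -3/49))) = EmptySet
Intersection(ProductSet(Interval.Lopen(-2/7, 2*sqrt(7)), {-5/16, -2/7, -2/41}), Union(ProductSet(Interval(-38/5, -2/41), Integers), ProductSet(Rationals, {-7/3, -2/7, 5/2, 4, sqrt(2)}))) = ProductSet(Intersection(Interval.Lopen(-2/7, 2*sqrt(7)), Rationals), {-2/7})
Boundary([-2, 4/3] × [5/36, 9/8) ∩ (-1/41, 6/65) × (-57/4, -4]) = ∅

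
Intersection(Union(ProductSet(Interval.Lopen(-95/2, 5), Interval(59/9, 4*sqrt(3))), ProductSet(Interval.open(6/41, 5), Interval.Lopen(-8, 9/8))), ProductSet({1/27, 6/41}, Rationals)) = ProductSet({1/27, 6/41}, Intersection(Interval(59/9, 4*sqrt(3)), Rationals))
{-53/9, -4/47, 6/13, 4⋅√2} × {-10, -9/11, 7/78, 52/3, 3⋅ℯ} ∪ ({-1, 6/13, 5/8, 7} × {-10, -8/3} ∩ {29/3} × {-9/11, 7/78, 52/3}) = {-53/9, -4/47, 6/13, 4⋅√2} × {-10, -9/11, 7/78, 52/3, 3⋅ℯ}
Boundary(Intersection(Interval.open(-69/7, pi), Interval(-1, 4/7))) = {-1, 4/7}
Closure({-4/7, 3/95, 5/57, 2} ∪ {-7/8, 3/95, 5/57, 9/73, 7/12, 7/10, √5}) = {-7/8, -4/7, 3/95, 5/57, 9/73, 7/12, 7/10, 2, √5}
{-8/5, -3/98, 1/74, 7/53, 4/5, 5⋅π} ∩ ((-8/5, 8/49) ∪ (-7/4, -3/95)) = {-8/5, -3/98, 1/74, 7/53}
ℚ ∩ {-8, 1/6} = {-8, 1/6}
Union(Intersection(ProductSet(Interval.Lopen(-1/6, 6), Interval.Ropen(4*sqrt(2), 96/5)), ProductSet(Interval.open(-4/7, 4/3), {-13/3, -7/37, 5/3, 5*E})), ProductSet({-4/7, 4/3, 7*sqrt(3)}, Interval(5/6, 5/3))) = Union(ProductSet({-4/7, 4/3, 7*sqrt(3)}, Interval(5/6, 5/3)), ProductSet(Interval.open(-1/6, 4/3), {5*E}))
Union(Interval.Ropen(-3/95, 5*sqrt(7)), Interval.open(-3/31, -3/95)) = Interval.open(-3/31, 5*sqrt(7))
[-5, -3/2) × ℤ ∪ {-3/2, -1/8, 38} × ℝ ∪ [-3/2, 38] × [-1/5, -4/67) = ({-3/2, -1/8, 38} × ℝ) ∪ ([-5, -3/2) × ℤ) ∪ ([-3/2, 38] × [-1/5, -4/67))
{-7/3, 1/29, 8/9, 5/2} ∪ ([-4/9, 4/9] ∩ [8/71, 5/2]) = {-7/3, 1/29, 8/9, 5/2} ∪ [8/71, 4/9]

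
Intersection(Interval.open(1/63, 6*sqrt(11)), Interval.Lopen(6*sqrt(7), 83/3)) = Interval.open(6*sqrt(7), 6*sqrt(11))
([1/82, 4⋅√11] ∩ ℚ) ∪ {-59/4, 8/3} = {-59/4} ∪ (ℚ ∩ [1/82, 4⋅√11])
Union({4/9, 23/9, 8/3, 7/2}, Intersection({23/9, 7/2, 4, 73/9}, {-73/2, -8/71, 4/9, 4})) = {4/9, 23/9, 8/3, 7/2, 4}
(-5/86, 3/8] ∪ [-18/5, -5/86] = [-18/5, 3/8]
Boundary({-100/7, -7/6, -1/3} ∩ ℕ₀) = ∅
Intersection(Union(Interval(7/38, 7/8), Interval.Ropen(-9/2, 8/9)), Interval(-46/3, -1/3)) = Interval(-9/2, -1/3)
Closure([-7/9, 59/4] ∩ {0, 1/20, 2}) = {0, 1/20, 2}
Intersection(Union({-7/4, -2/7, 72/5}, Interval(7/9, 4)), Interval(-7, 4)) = Union({-7/4, -2/7}, Interval(7/9, 4))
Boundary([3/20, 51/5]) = {3/20, 51/5}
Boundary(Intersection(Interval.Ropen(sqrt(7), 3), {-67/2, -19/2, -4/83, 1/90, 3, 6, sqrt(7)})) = {sqrt(7)}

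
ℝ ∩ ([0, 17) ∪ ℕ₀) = ℕ₀ ∪ [0, 17]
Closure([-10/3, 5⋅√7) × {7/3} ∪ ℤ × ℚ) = (ℤ × ℝ) ∪ ([-10/3, 5⋅√7] × {7/3})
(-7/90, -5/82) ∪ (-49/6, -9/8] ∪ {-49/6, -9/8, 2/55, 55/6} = [-49/6, -9/8] ∪ (-7/90, -5/82) ∪ {2/55, 55/6}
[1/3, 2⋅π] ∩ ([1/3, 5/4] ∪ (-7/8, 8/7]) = [1/3, 5/4]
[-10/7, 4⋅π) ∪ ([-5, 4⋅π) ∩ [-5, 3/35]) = [-5, 4⋅π)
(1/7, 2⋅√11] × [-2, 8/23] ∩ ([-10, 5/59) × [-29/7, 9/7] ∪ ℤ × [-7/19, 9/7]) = {1, 2, …, 6} × [-7/19, 8/23]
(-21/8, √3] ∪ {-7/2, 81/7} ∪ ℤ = ℤ ∪ {-7/2, 81/7} ∪ (-21/8, √3]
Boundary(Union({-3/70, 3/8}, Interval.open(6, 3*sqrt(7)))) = {-3/70, 3/8, 6, 3*sqrt(7)}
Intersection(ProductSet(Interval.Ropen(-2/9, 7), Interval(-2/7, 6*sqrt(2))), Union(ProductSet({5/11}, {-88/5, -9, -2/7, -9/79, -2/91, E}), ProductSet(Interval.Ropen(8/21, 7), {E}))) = Union(ProductSet({5/11}, {-2/7, -9/79, -2/91, E}), ProductSet(Interval.Ropen(8/21, 7), {E}))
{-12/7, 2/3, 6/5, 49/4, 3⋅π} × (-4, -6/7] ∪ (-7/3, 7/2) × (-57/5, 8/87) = ((-7/3, 7/2) × (-57/5, 8/87)) ∪ ({-12/7, 2/3, 6/5, 49/4, 3⋅π} × (-4, -6/7])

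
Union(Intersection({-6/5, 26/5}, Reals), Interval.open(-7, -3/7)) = Union({26/5}, Interval.open(-7, -3/7))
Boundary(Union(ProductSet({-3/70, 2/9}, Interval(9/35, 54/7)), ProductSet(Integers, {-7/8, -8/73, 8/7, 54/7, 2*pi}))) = Union(ProductSet({-3/70, 2/9}, Interval(9/35, 54/7)), ProductSet(Integers, {-7/8, -8/73, 8/7, 54/7, 2*pi}))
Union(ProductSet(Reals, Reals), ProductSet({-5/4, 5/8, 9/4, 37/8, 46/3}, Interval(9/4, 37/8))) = ProductSet(Reals, Reals)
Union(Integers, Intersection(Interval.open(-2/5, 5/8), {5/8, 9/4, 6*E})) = Integers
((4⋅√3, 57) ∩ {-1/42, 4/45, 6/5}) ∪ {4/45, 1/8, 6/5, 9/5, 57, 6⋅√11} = {4/45, 1/8, 6/5, 9/5, 57, 6⋅√11}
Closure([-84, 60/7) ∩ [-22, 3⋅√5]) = [-22, 3⋅√5]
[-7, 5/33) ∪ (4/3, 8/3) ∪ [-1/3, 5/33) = [-7, 5/33) ∪ (4/3, 8/3)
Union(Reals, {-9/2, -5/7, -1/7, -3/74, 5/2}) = Reals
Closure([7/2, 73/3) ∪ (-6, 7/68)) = [-6, 7/68] ∪ [7/2, 73/3]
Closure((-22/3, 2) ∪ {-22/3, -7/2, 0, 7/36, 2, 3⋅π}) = [-22/3, 2] ∪ {3⋅π}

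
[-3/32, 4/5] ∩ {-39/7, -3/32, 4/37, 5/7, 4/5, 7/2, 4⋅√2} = {-3/32, 4/37, 5/7, 4/5}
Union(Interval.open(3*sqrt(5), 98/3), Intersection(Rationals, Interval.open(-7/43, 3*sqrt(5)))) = Union(Intersection(Interval.open(-7/43, 3*sqrt(5)), Rationals), Interval.open(3*sqrt(5), 98/3))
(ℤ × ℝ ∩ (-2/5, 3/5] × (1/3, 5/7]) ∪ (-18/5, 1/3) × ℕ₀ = ((-18/5, 1/3) × ℕ₀) ∪ ({0} × (1/3, 5/7])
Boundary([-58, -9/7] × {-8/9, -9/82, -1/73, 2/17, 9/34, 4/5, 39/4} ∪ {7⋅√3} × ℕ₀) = ({7⋅√3} × ℕ₀) ∪ ([-58, -9/7] × {-8/9, -9/82, -1/73, 2/17, 9/34, 4/5, 39/4})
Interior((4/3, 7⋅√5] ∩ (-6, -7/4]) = ∅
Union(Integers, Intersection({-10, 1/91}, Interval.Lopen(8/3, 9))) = Integers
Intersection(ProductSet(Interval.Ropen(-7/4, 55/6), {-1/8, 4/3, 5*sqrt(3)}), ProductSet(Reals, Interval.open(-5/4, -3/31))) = ProductSet(Interval.Ropen(-7/4, 55/6), {-1/8})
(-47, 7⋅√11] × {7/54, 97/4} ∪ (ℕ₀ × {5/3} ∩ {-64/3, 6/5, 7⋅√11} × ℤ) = (-47, 7⋅√11] × {7/54, 97/4}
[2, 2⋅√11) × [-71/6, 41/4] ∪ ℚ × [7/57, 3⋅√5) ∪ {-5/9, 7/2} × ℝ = ({-5/9, 7/2} × ℝ) ∪ (ℚ × [7/57, 3⋅√5)) ∪ ([2, 2⋅√11) × [-71/6, 41/4])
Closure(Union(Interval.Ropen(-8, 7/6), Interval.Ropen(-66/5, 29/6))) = Interval(-66/5, 29/6)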